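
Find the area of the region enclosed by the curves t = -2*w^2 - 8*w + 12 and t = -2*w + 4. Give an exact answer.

125/3

Both boundary curves give t as a function of w, so integrate with respect to w. Setting them equal: -2*w^2 - 6*w + 8 = 0, i.e. -2*(w - 1)*(w + 4) = 0, so they meet at w = -4, 1.
For w in [-4, 1], t = -2*w^2 - 8*w + 12 is on the right; area = ∫[-4,1] (-2*w^2 - 6*w + 8) dw = 125/3.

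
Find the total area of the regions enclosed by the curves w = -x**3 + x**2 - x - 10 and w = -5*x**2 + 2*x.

Set the curves equal: -x**3 + x**2 - x - 10 = -5*x**2 + 2*x, so -x**3 + 6*x**2 - 3*x - 10 = 0, which factors as -(x - 5)*(x - 2)*(x + 1) = 0. The curves meet at x = -1, 2, 5.
On [-1, 2], w = -5*x**2 + 2*x is on top; that piece has area ∫[-1,2] (-(-x**3 + 6*x**2 - 3*x - 10)) dx = 81/4.
On [2, 5], w = -x**3 + x**2 - x - 10 is on top; that piece has area ∫[2,5] (-x**3 + 6*x**2 - 3*x - 10) dx = 81/4.
Total enclosed area = 81/4 + 81/4 = 81/2.

81/2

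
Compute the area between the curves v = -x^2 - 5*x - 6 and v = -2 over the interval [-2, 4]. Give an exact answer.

The difference (-x^2 - 5*x - 6) - (-2) = -x^2 - 5*x - 4 changes sign at x = -1 inside [-2, 4], so split the integral there.
∫[-2,-1] (-x^2 - 5*x - 4) dx = 7/6.
∫[-1,4] (-x^2 - 5*x - 4) dx = -475/6; the area of that piece is 475/6.
Total area = 7/6 + 475/6 = 241/3.

241/3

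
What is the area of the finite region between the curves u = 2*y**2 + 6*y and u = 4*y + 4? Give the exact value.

Both boundary curves give u as a function of y, so integrate with respect to y. Setting them equal: 2*y**2 + 2*y - 4 = 0, i.e. 2*(y - 1)*(y + 2) = 0, so they meet at y = -2, 1.
For y in [-2, 1], u = 2*y**2 + 6*y is on the left; area = ∫[-2,1] (-(2*y**2 + 2*y - 4)) dy = 9.

9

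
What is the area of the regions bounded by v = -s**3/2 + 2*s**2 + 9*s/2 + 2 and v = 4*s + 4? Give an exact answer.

253/24

Set the curves equal: -s**3/2 + 2*s**2 + 9*s/2 + 2 = 4*s + 4, so -s**3/2 + 2*s**2 + s/2 - 2 = 0, which factors as -(s - 4)*(s - 1)*(s + 1)/2 = 0. The curves meet at s = -1, 1, 4.
On [-1, 1], v = 4*s + 4 is on top; that piece has area ∫[-1,1] (-(-s**3/2 + 2*s**2 + s/2 - 2)) ds = 8/3.
On [1, 4], v = -s**3/2 + 2*s**2 + 9*s/2 + 2 is on top; that piece has area ∫[1,4] (-s**3/2 + 2*s**2 + s/2 - 2) ds = 63/8.
Total enclosed area = 8/3 + 63/8 = 253/24.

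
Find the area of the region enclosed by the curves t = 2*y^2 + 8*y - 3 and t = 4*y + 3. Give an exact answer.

64/3

Both boundary curves give t as a function of y, so integrate with respect to y. Setting them equal: 2*y^2 + 4*y - 6 = 0, i.e. 2*(y - 1)*(y + 3) = 0, so they meet at y = -3, 1.
For y in [-3, 1], t = 2*y^2 + 8*y - 3 is on the left; area = ∫[-3,1] (-(2*y^2 + 4*y - 6)) dy = 64/3.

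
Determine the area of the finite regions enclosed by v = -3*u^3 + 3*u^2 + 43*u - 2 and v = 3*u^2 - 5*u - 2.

Set the curves equal: -3*u^3 + 3*u^2 + 43*u - 2 = 3*u^2 - 5*u - 2, so -3*u^3 + 48*u = 0, which factors as -3*u*(u - 4)*(u + 4) = 0. The curves meet at u = -4, 0, 4.
On [-4, 0], v = 3*u^2 - 5*u - 2 is on top; that piece has area ∫[-4,0] (-(-3*u^3 + 48*u)) du = 192.
On [0, 4], v = -3*u^3 + 3*u^2 + 43*u - 2 is on top; that piece has area ∫[0,4] (-3*u^3 + 48*u) du = 192.
Total enclosed area = 192 + 192 = 384.

384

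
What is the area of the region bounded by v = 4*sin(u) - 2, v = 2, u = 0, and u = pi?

-8 + 4*pi

On [0, pi], (4*sin(u) - 2) - (2) = 4*sin(u) - 4 is ≤ 0 throughout, so the area is a single integral of |4*sin(u) - 4|.
∫[0,pi] (4*sin(u) - 4) du = 8 - 4*pi; the area of that piece is -8 + 4*pi.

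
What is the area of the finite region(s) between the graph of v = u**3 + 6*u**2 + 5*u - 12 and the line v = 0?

The curve meets the u-axis where u**3 + 6*u**2 + 5*u - 12 = 0, i.e. (u - 1)*(u + 3)*(u + 4) = 0, at u = -4, -3, 1.
On [-4, -3] the curve lies above the axis; ∫[-4,-3] (u**3 + 6*u**2 + 5*u - 12) du = 3/4, giving area 3/4.
On [-3, 1] the curve lies below the axis; ∫[-3,1] (u**3 + 6*u**2 + 5*u - 12) du = -32, giving area 32.
Total area = 3/4 + 32 = 131/4.

131/4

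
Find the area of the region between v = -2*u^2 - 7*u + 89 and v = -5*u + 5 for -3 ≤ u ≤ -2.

229/3

On [-3, -2], (-2*u^2 - 7*u + 89) - (-5*u + 5) = -2*u^2 - 2*u + 84 is ≥ 0 throughout, so the area is a single integral of |-2*u^2 - 2*u + 84|.
∫[-3,-2] (-2*u^2 - 2*u + 84) du = 229/3.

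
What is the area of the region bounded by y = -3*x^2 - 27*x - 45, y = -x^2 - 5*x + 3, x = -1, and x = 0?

On [-1, 0], (-3*x^2 - 27*x - 45) - (-x^2 - 5*x + 3) = -2*x^2 - 22*x - 48 is ≤ 0 throughout, so the area is a single integral of |-2*x^2 - 22*x - 48|.
∫[-1,0] (-2*x^2 - 22*x - 48) dx = -113/3; the area of that piece is 113/3.

113/3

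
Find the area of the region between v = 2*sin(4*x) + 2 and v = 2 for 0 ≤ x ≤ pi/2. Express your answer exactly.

The difference (2*sin(4*x) + 2) - (2) = 2*sin(4*x) changes sign at x = pi/4 inside [0, pi/2], so split the integral there.
∫[0,pi/4] (2*sin(4*x)) dx = 1.
∫[pi/4,pi/2] (2*sin(4*x)) dx = -1; the area of that piece is 1.
Total area = 1 + 1 = 2.

2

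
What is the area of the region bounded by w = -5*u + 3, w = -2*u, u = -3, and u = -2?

On [-3, -2], (-5*u + 3) - (-2*u) = -3*u + 3 is ≥ 0 throughout, so the area is a single integral of |-3*u + 3|.
∫[-3,-2] (-3*u + 3) du = 21/2.

21/2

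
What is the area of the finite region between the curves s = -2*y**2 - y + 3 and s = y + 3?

1/3

Both boundary curves give s as a function of y, so integrate with respect to y. Setting them equal: -2*y**2 - 2*y = 0, i.e. -2*y*(y + 1) = 0, so they meet at y = -1, 0.
For y in [-1, 0], s = -2*y**2 - y + 3 is on the right; area = ∫[-1,0] (-2*y**2 - 2*y) dy = 1/3.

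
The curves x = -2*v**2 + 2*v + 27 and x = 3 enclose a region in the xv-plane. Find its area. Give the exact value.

343/3

Both boundary curves give x as a function of v, so integrate with respect to v. Setting them equal: -2*v**2 + 2*v + 24 = 0, i.e. -2*(v - 4)*(v + 3) = 0, so they meet at v = -3, 4.
For v in [-3, 4], x = -2*v**2 + 2*v + 27 is on the right; area = ∫[-3,4] (-2*v**2 + 2*v + 24) dv = 343/3.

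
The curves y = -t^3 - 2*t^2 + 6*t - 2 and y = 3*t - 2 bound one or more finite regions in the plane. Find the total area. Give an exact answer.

Set the curves equal: -t^3 - 2*t^2 + 6*t - 2 = 3*t - 2, so -t^3 - 2*t^2 + 3*t = 0, which factors as -t*(t - 1)*(t + 3) = 0. The curves meet at t = -3, 0, 1.
On [-3, 0], y = 3*t - 2 is on top; that piece has area ∫[-3,0] (-(-t^3 - 2*t^2 + 3*t)) dt = 45/4.
On [0, 1], y = -t^3 - 2*t^2 + 6*t - 2 is on top; that piece has area ∫[0,1] (-t^3 - 2*t^2 + 3*t) dt = 7/12.
Total enclosed area = 45/4 + 7/12 = 71/6.

71/6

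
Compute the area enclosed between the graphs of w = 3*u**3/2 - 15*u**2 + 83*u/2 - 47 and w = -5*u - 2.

37/8

Set the curves equal: 3*u**3/2 - 15*u**2 + 83*u/2 - 47 = -5*u - 2, so 3*u**3/2 - 15*u**2 + 93*u/2 - 45 = 0, which factors as 3*(u - 5)*(u - 3)*(u - 2)/2 = 0. The curves meet at u = 2, 3, 5.
On [2, 3], w = 3*u**3/2 - 15*u**2 + 83*u/2 - 47 is on top; that piece has area ∫[2,3] (3*u**3/2 - 15*u**2 + 93*u/2 - 45) du = 5/8.
On [3, 5], w = -5*u - 2 is on top; that piece has area ∫[3,5] (-(3*u**3/2 - 15*u**2 + 93*u/2 - 45)) du = 4.
Total enclosed area = 5/8 + 4 = 37/8.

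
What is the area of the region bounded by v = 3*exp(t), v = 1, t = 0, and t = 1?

On [0, 1], (3*exp(t)) - (1) = 3*exp(t) - 1 is ≥ 0 throughout, so the area is a single integral of |3*exp(t) - 1|.
∫[0,1] (3*exp(t) - 1) dt = -4 + 3*exp(1).

-4 + 3*exp(1)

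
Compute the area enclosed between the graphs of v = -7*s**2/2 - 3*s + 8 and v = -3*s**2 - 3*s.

Set the curves equal: -7*s**2/2 - 3*s + 8 = -3*s**2 - 3*s, so -s**2/2 + 8 = 0, which factors as -(s - 4)*(s + 4)/2 = 0. The curves meet at s = -4, 4.
On [-4, 4], v = -7*s**2/2 - 3*s + 8 is on top; that piece has area ∫[-4,4] (-s**2/2 + 8) ds = 128/3.

128/3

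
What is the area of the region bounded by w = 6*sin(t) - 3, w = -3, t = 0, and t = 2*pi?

The difference (6*sin(t) - 3) - (-3) = 6*sin(t) changes sign at t = pi inside [0, 2*pi], so split the integral there.
∫[0,pi] (6*sin(t)) dt = 12.
∫[pi,2*pi] (6*sin(t)) dt = -12; the area of that piece is 12.
Total area = 12 + 12 = 24.

24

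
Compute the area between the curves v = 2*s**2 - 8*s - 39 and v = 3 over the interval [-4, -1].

The difference (2*s**2 - 8*s - 39) - (3) = 2*s**2 - 8*s - 42 changes sign at s = -3 inside [-4, -1], so split the integral there.
∫[-4,-3] (2*s**2 - 8*s - 42) ds = 32/3.
∫[-3,-1] (2*s**2 - 8*s - 42) ds = -104/3; the area of that piece is 104/3.
Total area = 32/3 + 104/3 = 136/3.

136/3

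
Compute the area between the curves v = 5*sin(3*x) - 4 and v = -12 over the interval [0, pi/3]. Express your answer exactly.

On [0, pi/3], (5*sin(3*x) - 4) - (-12) = 5*sin(3*x) + 8 is ≥ 0 throughout, so the area is a single integral of |5*sin(3*x) + 8|.
∫[0,pi/3] (5*sin(3*x) + 8) dx = 10/3 + 8*pi/3.

10/3 + 8*pi/3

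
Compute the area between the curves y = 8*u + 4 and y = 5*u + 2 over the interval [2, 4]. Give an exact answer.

22

On [2, 4], (8*u + 4) - (5*u + 2) = 3*u + 2 is ≥ 0 throughout, so the area is a single integral of |3*u + 2|.
∫[2,4] (3*u + 2) du = 22.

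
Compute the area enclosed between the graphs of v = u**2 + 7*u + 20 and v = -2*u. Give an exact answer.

1/6

Set the curves equal: u**2 + 7*u + 20 = -2*u, so u**2 + 9*u + 20 = 0, which factors as (u + 4)*(u + 5) = 0. The curves meet at u = -5, -4.
On [-5, -4], v = -2*u is on top; that piece has area ∫[-5,-4] (-(u**2 + 9*u + 20)) du = 1/6.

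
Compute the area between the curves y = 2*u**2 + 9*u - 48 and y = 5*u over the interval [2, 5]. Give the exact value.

136/3

The difference (2*u**2 + 9*u - 48) - (5*u) = 2*u**2 + 4*u - 48 changes sign at u = 4 inside [2, 5], so split the integral there.
∫[2,4] (2*u**2 + 4*u - 48) du = -104/3; the area of that piece is 104/3.
∫[4,5] (2*u**2 + 4*u - 48) du = 32/3.
Total area = 104/3 + 32/3 = 136/3.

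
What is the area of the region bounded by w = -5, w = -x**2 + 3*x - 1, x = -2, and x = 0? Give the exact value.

5

The difference (-5) - (-x**2 + 3*x - 1) = x**2 - 3*x - 4 changes sign at x = -1 inside [-2, 0], so split the integral there.
∫[-2,-1] (x**2 - 3*x - 4) dx = 17/6.
∫[-1,0] (x**2 - 3*x - 4) dx = -13/6; the area of that piece is 13/6.
Total area = 17/6 + 13/6 = 5.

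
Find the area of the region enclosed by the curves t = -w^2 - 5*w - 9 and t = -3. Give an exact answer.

1/6

Both boundary curves give t as a function of w, so integrate with respect to w. Setting them equal: -w^2 - 5*w - 6 = 0, i.e. -(w + 2)*(w + 3) = 0, so they meet at w = -3, -2.
For w in [-3, -2], t = -w^2 - 5*w - 9 is on the right; area = ∫[-3,-2] (-w^2 - 5*w - 6) dw = 1/6.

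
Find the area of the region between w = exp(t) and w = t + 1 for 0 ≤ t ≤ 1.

On [0, 1], (exp(t)) - (t + 1) = -t + exp(t) - 1 is ≥ 0 throughout, so the area is a single integral of |-t + exp(t) - 1|.
∫[0,1] (-t + exp(t) - 1) dt = -5/2 + exp(1).

-5/2 + exp(1)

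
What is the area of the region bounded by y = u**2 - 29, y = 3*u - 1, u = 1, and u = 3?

178/3

On [1, 3], (u**2 - 29) - (3*u - 1) = u**2 - 3*u - 28 is ≤ 0 throughout, so the area is a single integral of |u**2 - 3*u - 28|.
∫[1,3] (u**2 - 3*u - 28) du = -178/3; the area of that piece is 178/3.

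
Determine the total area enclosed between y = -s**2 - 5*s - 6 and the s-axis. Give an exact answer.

1/6

The curve meets the s-axis where -s**2 - 5*s - 6 = 0, i.e. -(s + 2)*(s + 3) = 0, at s = -3, -2.
On [-3, -2] the curve lies above the axis; ∫[-3,-2] (-s**2 - 5*s - 6) ds = 1/6, giving area 1/6.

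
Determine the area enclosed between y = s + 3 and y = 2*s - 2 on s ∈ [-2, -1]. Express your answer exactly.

13/2

On [-2, -1], (s + 3) - (2*s - 2) = -s + 5 is ≥ 0 throughout, so the area is a single integral of |-s + 5|.
∫[-2,-1] (-s + 5) ds = 13/2.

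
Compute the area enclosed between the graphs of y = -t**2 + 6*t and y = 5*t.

Set the curves equal: -t**2 + 6*t = 5*t, so -t**2 + t = 0, which factors as -t*(t - 1) = 0. The curves meet at t = 0, 1.
On [0, 1], y = -t**2 + 6*t is on top; that piece has area ∫[0,1] (-t**2 + t) dt = 1/6.

1/6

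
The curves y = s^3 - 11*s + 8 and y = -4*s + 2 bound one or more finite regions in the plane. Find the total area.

131/4

Set the curves equal: s^3 - 11*s + 8 = -4*s + 2, so s^3 - 7*s + 6 = 0, which factors as (s - 2)*(s - 1)*(s + 3) = 0. The curves meet at s = -3, 1, 2.
On [-3, 1], y = s^3 - 11*s + 8 is on top; that piece has area ∫[-3,1] (s^3 - 7*s + 6) ds = 32.
On [1, 2], y = -4*s + 2 is on top; that piece has area ∫[1,2] (-(s^3 - 7*s + 6)) ds = 3/4.
Total enclosed area = 32 + 3/4 = 131/4.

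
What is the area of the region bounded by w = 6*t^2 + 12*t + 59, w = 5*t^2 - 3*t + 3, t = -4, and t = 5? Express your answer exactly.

1269/2

On [-4, 5], (6*t^2 + 12*t + 59) - (5*t^2 - 3*t + 3) = t^2 + 15*t + 56 is ≥ 0 throughout, so the area is a single integral of |t^2 + 15*t + 56|.
∫[-4,5] (t^2 + 15*t + 56) dt = 1269/2.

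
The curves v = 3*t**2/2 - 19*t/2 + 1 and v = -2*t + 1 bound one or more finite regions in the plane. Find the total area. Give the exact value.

Set the curves equal: 3*t**2/2 - 19*t/2 + 1 = -2*t + 1, so 3*t**2/2 - 15*t/2 = 0, which factors as 3*t*(t - 5)/2 = 0. The curves meet at t = 0, 5.
On [0, 5], v = -2*t + 1 is on top; that piece has area ∫[0,5] (-(3*t**2/2 - 15*t/2)) dt = 125/4.

125/4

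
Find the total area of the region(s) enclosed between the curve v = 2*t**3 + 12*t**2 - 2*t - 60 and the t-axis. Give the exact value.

The curve meets the t-axis where 2*t**3 + 12*t**2 - 2*t - 60 = 0, i.e. 2*(t - 2)*(t + 3)*(t + 5) = 0, at t = -5, -3, 2.
On [-5, -3] the curve lies above the axis; ∫[-5,-3] (2*t**3 + 12*t**2 - 2*t - 60) dt = 16, giving area 16.
On [-3, 2] the curve lies below the axis; ∫[-3,2] (2*t**3 + 12*t**2 - 2*t - 60) dt = -375/2, giving area 375/2.
Total area = 16 + 375/2 = 407/2.

407/2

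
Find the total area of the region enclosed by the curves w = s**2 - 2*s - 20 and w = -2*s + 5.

Set the curves equal: s**2 - 2*s - 20 = -2*s + 5, so s**2 - 25 = 0, which factors as (s - 5)*(s + 5) = 0. The curves meet at s = -5, 5.
On [-5, 5], w = -2*s + 5 is on top; that piece has area ∫[-5,5] (-(s**2 - 25)) ds = 500/3.

500/3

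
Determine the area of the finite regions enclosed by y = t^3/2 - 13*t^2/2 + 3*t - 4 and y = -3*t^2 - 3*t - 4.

71/12

Set the curves equal: t^3/2 - 13*t^2/2 + 3*t - 4 = -3*t^2 - 3*t - 4, so t^3/2 - 7*t^2/2 + 6*t = 0, which factors as t*(t - 4)*(t - 3)/2 = 0. The curves meet at t = 0, 3, 4.
On [0, 3], y = t^3/2 - 13*t^2/2 + 3*t - 4 is on top; that piece has area ∫[0,3] (t^3/2 - 7*t^2/2 + 6*t) dt = 45/8.
On [3, 4], y = -3*t^2 - 3*t - 4 is on top; that piece has area ∫[3,4] (-(t^3/2 - 7*t^2/2 + 6*t)) dt = 7/24.
Total enclosed area = 45/8 + 7/24 = 71/12.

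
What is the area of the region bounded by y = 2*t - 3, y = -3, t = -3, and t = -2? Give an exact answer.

5

On [-3, -2], (2*t - 3) - (-3) = 2*t is ≤ 0 throughout, so the area is a single integral of |2*t|.
∫[-3,-2] (2*t) dt = -5; the area of that piece is 5.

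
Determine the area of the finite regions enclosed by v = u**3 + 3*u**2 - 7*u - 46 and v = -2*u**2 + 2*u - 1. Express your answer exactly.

Set the curves equal: u**3 + 3*u**2 - 7*u - 46 = -2*u**2 + 2*u - 1, so u**3 + 5*u**2 - 9*u - 45 = 0, which factors as (u - 3)*(u + 3)*(u + 5) = 0. The curves meet at u = -5, -3, 3.
On [-5, -3], v = u**3 + 3*u**2 - 7*u - 46 is on top; that piece has area ∫[-5,-3] (u**3 + 5*u**2 - 9*u - 45) du = 28/3.
On [-3, 3], v = -2*u**2 + 2*u - 1 is on top; that piece has area ∫[-3,3] (-(u**3 + 5*u**2 - 9*u - 45)) du = 180.
Total enclosed area = 28/3 + 180 = 568/3.

568/3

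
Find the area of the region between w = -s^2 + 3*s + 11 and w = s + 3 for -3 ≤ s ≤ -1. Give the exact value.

6

The difference (-s^2 + 3*s + 11) - (s + 3) = -s^2 + 2*s + 8 changes sign at s = -2 inside [-3, -1], so split the integral there.
∫[-3,-2] (-s^2 + 2*s + 8) ds = -10/3; the area of that piece is 10/3.
∫[-2,-1] (-s^2 + 2*s + 8) ds = 8/3.
Total area = 10/3 + 8/3 = 6.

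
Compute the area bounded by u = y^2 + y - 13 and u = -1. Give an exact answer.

Both boundary curves give u as a function of y, so integrate with respect to y. Setting them equal: y^2 + y - 12 = 0, i.e. (y - 3)*(y + 4) = 0, so they meet at y = -4, 3.
For y in [-4, 3], u = y^2 + y - 13 is on the left; area = ∫[-4,3] (-(y^2 + y - 12)) dy = 343/6.

343/6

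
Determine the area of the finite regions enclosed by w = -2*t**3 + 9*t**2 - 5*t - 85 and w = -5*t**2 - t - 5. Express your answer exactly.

1741/6

Set the curves equal: -2*t**3 + 9*t**2 - 5*t - 85 = -5*t**2 - t - 5, so -2*t**3 + 14*t**2 - 4*t - 80 = 0, which factors as -2*(t - 5)*(t - 4)*(t + 2) = 0. The curves meet at t = -2, 4, 5.
On [-2, 4], w = -5*t**2 - t - 5 is on top; that piece has area ∫[-2,4] (-(-2*t**3 + 14*t**2 - 4*t - 80)) dt = 288.
On [4, 5], w = -2*t**3 + 9*t**2 - 5*t - 85 is on top; that piece has area ∫[4,5] (-2*t**3 + 14*t**2 - 4*t - 80) dt = 13/6.
Total enclosed area = 288 + 13/6 = 1741/6.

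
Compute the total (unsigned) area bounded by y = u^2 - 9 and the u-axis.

The curve meets the u-axis where u^2 - 9 = 0, i.e. (u - 3)*(u + 3) = 0, at u = -3, 3.
On [-3, 3] the curve lies below the axis; ∫[-3,3] (u^2 - 9) du = -36, giving area 36.

36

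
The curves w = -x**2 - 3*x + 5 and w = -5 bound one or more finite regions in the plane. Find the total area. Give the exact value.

343/6

Set the curves equal: -x**2 - 3*x + 5 = -5, so -x**2 - 3*x + 10 = 0, which factors as -(x - 2)*(x + 5) = 0. The curves meet at x = -5, 2.
On [-5, 2], w = -x**2 - 3*x + 5 is on top; that piece has area ∫[-5,2] (-x**2 - 3*x + 10) dx = 343/6.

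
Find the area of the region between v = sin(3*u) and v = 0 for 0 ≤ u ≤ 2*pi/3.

4/3

The difference (sin(3*u)) - (0) = sin(3*u) changes sign at u = pi/3 inside [0, 2*pi/3], so split the integral there.
∫[0,pi/3] (sin(3*u)) du = 2/3.
∫[pi/3,2*pi/3] (sin(3*u)) du = -2/3; the area of that piece is 2/3.
Total area = 2/3 + 2/3 = 4/3.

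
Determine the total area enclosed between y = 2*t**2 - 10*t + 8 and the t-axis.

9

The curve meets the t-axis where 2*t**2 - 10*t + 8 = 0, i.e. 2*(t - 4)*(t - 1) = 0, at t = 1, 4.
On [1, 4] the curve lies below the axis; ∫[1,4] (2*t**2 - 10*t + 8) dt = -9, giving area 9.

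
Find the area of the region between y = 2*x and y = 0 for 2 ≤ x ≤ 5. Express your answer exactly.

On [2, 5], (2*x) - (0) = 2*x is ≥ 0 throughout, so the area is a single integral of |2*x|.
∫[2,5] (2*x) dx = 21.

21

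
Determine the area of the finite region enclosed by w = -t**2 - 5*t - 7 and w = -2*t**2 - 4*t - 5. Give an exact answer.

Set the curves equal: -t**2 - 5*t - 7 = -2*t**2 - 4*t - 5, so t**2 - t - 2 = 0, which factors as (t - 2)*(t + 1) = 0. The curves meet at t = -1, 2.
On [-1, 2], w = -2*t**2 - 4*t - 5 is on top; that piece has area ∫[-1,2] (-(t**2 - t - 2)) dt = 9/2.

9/2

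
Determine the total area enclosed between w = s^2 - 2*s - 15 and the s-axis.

The curve meets the s-axis where s^2 - 2*s - 15 = 0, i.e. (s - 5)*(s + 3) = 0, at s = -3, 5.
On [-3, 5] the curve lies below the axis; ∫[-3,5] (s^2 - 2*s - 15) ds = -256/3, giving area 256/3.

256/3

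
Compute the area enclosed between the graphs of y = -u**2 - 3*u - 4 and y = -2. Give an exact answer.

1/6

Set the curves equal: -u**2 - 3*u - 4 = -2, so -u**2 - 3*u - 2 = 0, which factors as -(u + 1)*(u + 2) = 0. The curves meet at u = -2, -1.
On [-2, -1], y = -u**2 - 3*u - 4 is on top; that piece has area ∫[-2,-1] (-u**2 - 3*u - 2) du = 1/6.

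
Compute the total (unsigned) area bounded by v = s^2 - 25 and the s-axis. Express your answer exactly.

500/3

The curve meets the s-axis where s^2 - 25 = 0, i.e. (s - 5)*(s + 5) = 0, at s = -5, 5.
On [-5, 5] the curve lies below the axis; ∫[-5,5] (s^2 - 25) ds = -500/3, giving area 500/3.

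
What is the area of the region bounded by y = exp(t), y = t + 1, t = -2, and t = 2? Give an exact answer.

On [-2, 2], (exp(t)) - (t + 1) = -t + exp(t) - 1 is ≥ 0 throughout, so the area is a single integral of |-t + exp(t) - 1|.
∫[-2,2] (-t + exp(t) - 1) dt = -4 - exp(-2) + exp(2).

-4 - exp(-2) + exp(2)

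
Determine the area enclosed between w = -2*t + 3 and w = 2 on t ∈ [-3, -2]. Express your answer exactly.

On [-3, -2], (-2*t + 3) - (2) = -2*t + 1 is ≥ 0 throughout, so the area is a single integral of |-2*t + 1|.
∫[-3,-2] (-2*t + 1) dt = 6.

6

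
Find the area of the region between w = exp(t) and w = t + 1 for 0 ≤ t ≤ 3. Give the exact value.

-17/2 + exp(3)

On [0, 3], (exp(t)) - (t + 1) = -t + exp(t) - 1 is ≥ 0 throughout, so the area is a single integral of |-t + exp(t) - 1|.
∫[0,3] (-t + exp(t) - 1) dt = -17/2 + exp(3).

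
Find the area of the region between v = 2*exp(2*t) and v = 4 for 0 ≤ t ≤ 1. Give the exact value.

The difference (2*exp(2*t)) - (4) = 2*exp(2*t) - 4 changes sign at t = log(2)/2 inside [0, 1], so split the integral there.
∫[0,log(2)/2] (2*exp(2*t) - 4) dt = 1 - log(4); the area of that piece is -1 + log(4).
∫[log(2)/2,1] (2*exp(2*t) - 4) dt = -6 + 2*log(2) + exp(2).
Total area = (-1 + log(4)) + (-6 + 2*log(2) + exp(2)) = -7 + 4*log(2) + exp(2).

-7 + 4*log(2) + exp(2)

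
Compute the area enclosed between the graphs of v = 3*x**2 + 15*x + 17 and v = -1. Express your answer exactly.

Set the curves equal: 3*x**2 + 15*x + 17 = -1, so 3*x**2 + 15*x + 18 = 0, which factors as 3*(x + 2)*(x + 3) = 0. The curves meet at x = -3, -2.
On [-3, -2], v = -1 is on top; that piece has area ∫[-3,-2] (-(3*x**2 + 15*x + 18)) dx = 1/2.

1/2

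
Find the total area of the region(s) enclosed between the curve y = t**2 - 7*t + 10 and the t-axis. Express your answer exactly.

9/2

The curve meets the t-axis where t**2 - 7*t + 10 = 0, i.e. (t - 5)*(t - 2) = 0, at t = 2, 5.
On [2, 5] the curve lies below the axis; ∫[2,5] (t**2 - 7*t + 10) dt = -9/2, giving area 9/2.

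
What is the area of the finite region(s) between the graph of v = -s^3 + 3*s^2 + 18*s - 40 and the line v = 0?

999/4

The curve meets the s-axis where -s^3 + 3*s^2 + 18*s - 40 = 0, i.e. -(s - 5)*(s - 2)*(s + 4) = 0, at s = -4, 2, 5.
On [-4, 2] the curve lies below the axis; ∫[-4,2] (-s^3 + 3*s^2 + 18*s - 40) ds = -216, giving area 216.
On [2, 5] the curve lies above the axis; ∫[2,5] (-s^3 + 3*s^2 + 18*s - 40) ds = 135/4, giving area 135/4.
Total area = 216 + 135/4 = 999/4.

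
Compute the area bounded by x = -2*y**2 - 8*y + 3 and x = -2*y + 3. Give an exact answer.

Both boundary curves give x as a function of y, so integrate with respect to y. Setting them equal: -2*y**2 - 6*y = 0, i.e. -2*y*(y + 3) = 0, so they meet at y = -3, 0.
For y in [-3, 0], x = -2*y**2 - 8*y + 3 is on the right; area = ∫[-3,0] (-2*y**2 - 6*y) dy = 9.

9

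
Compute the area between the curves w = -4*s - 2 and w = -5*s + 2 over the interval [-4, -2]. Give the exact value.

14

On [-4, -2], (-4*s - 2) - (-5*s + 2) = s - 4 is ≤ 0 throughout, so the area is a single integral of |s - 4|.
∫[-4,-2] (s - 4) ds = -14; the area of that piece is 14.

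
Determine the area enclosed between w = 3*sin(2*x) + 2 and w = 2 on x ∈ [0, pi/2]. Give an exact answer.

On [0, pi/2], (3*sin(2*x) + 2) - (2) = 3*sin(2*x) is ≥ 0 throughout, so the area is a single integral of |3*sin(2*x)|.
∫[0,pi/2] (3*sin(2*x)) dx = 3.

3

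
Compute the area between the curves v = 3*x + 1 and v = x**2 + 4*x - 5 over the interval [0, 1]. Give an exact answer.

31/6

On [0, 1], (3*x + 1) - (x**2 + 4*x - 5) = -x**2 - x + 6 is ≥ 0 throughout, so the area is a single integral of |-x**2 - x + 6|.
∫[0,1] (-x**2 - x + 6) dx = 31/6.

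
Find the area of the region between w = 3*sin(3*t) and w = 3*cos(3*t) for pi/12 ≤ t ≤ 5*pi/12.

On [pi/12, 5*pi/12], (3*sin(3*t)) - (3*cos(3*t)) = 3*sin(3*t) - 3*cos(3*t) is ≥ 0 throughout, so the area is a single integral of |3*sin(3*t) - 3*cos(3*t)|.
∫[pi/12,5*pi/12] (3*sin(3*t) - 3*cos(3*t)) dt = 2*sqrt(2).

2*sqrt(2)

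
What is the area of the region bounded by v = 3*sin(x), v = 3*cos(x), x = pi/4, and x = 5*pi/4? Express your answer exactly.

On [pi/4, 5*pi/4], (3*sin(x)) - (3*cos(x)) = 3*sin(x) - 3*cos(x) is ≥ 0 throughout, so the area is a single integral of |3*sin(x) - 3*cos(x)|.
∫[pi/4,5*pi/4] (3*sin(x) - 3*cos(x)) dx = 6*sqrt(2).

6*sqrt(2)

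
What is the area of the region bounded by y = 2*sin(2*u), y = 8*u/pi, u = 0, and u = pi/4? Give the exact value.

On [0, pi/4], (2*sin(2*u)) - (8*u/pi) = -8*u/pi + 2*sin(2*u) is ≥ 0 throughout, so the area is a single integral of |-8*u/pi + 2*sin(2*u)|.
∫[0,pi/4] (-8*u/pi + 2*sin(2*u)) du = 1 - pi/4.

1 - pi/4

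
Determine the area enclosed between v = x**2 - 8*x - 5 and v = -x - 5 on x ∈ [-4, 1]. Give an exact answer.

The difference (x**2 - 8*x - 5) - (-x - 5) = x**2 - 7*x changes sign at x = 0 inside [-4, 1], so split the integral there.
∫[-4,0] (x**2 - 7*x) dx = 232/3.
∫[0,1] (x**2 - 7*x) dx = -19/6; the area of that piece is 19/6.
Total area = 232/3 + 19/6 = 161/2.

161/2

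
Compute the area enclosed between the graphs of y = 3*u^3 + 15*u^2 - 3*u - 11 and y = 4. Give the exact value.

Set the curves equal: 3*u^3 + 15*u^2 - 3*u - 11 = 4, so 3*u^3 + 15*u^2 - 3*u - 15 = 0, which factors as 3*(u - 1)*(u + 1)*(u + 5) = 0. The curves meet at u = -5, -1, 1.
On [-5, -1], y = 3*u^3 + 15*u^2 - 3*u - 11 is on top; that piece has area ∫[-5,-1] (3*u^3 + 15*u^2 - 3*u - 15) du = 128.
On [-1, 1], y = 4 is on top; that piece has area ∫[-1,1] (-(3*u^3 + 15*u^2 - 3*u - 15)) du = 20.
Total enclosed area = 128 + 20 = 148.

148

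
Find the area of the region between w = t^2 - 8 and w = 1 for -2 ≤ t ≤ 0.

On [-2, 0], (t^2 - 8) - (1) = t^2 - 9 is ≤ 0 throughout, so the area is a single integral of |t^2 - 9|.
∫[-2,0] (t^2 - 9) dt = -46/3; the area of that piece is 46/3.

46/3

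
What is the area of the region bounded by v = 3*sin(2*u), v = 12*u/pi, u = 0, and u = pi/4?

3/2 - 3*pi/8

On [0, pi/4], (3*sin(2*u)) - (12*u/pi) = -12*u/pi + 3*sin(2*u) is ≥ 0 throughout, so the area is a single integral of |-12*u/pi + 3*sin(2*u)|.
∫[0,pi/4] (-12*u/pi + 3*sin(2*u)) du = 3/2 - 3*pi/8.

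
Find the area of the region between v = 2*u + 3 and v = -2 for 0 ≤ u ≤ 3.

On [0, 3], (2*u + 3) - (-2) = 2*u + 5 is ≥ 0 throughout, so the area is a single integral of |2*u + 5|.
∫[0,3] (2*u + 5) du = 24.

24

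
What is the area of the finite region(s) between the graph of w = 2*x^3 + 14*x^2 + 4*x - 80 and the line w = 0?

The curve meets the x-axis where 2*x^3 + 14*x^2 + 4*x - 80 = 0, i.e. 2*(x - 2)*(x + 4)*(x + 5) = 0, at x = -5, -4, 2.
On [-5, -4] the curve lies above the axis; ∫[-5,-4] (2*x^3 + 14*x^2 + 4*x - 80) dx = 13/6, giving area 13/6.
On [-4, 2] the curve lies below the axis; ∫[-4,2] (2*x^3 + 14*x^2 + 4*x - 80) dx = -288, giving area 288.
Total area = 13/6 + 288 = 1741/6.

1741/6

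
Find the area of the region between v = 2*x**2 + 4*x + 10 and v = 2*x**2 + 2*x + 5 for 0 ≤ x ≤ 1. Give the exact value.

6

On [0, 1], (2*x**2 + 4*x + 10) - (2*x**2 + 2*x + 5) = 2*x + 5 is ≥ 0 throughout, so the area is a single integral of |2*x + 5|.
∫[0,1] (2*x + 5) dx = 6.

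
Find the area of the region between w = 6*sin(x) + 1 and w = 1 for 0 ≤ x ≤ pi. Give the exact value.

On [0, pi], (6*sin(x) + 1) - (1) = 6*sin(x) is ≥ 0 throughout, so the area is a single integral of |6*sin(x)|.
∫[0,pi] (6*sin(x)) dx = 12.

12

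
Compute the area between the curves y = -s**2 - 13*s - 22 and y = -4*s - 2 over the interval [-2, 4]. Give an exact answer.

198

On [-2, 4], (-s**2 - 13*s - 22) - (-4*s - 2) = -s**2 - 9*s - 20 is ≤ 0 throughout, so the area is a single integral of |-s**2 - 9*s - 20|.
∫[-2,4] (-s**2 - 9*s - 20) ds = -198; the area of that piece is 198.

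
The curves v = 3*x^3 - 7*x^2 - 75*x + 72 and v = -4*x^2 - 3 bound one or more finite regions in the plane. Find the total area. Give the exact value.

Set the curves equal: 3*x^3 - 7*x^2 - 75*x + 72 = -4*x^2 - 3, so 3*x^3 - 3*x^2 - 75*x + 75 = 0, which factors as 3*(x - 5)*(x - 1)*(x + 5) = 0. The curves meet at x = -5, 1, 5.
On [-5, 1], v = 3*x^3 - 7*x^2 - 75*x + 72 is on top; that piece has area ∫[-5,1] (3*x^3 - 3*x^2 - 75*x + 75) dx = 756.
On [1, 5], v = -4*x^2 - 3 is on top; that piece has area ∫[1,5] (-(3*x^3 - 3*x^2 - 75*x + 75)) dx = 256.
Total enclosed area = 756 + 256 = 1012.

1012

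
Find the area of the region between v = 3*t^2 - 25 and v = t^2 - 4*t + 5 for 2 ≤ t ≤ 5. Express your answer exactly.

The difference (3*t^2 - 25) - (t^2 - 4*t + 5) = 2*t^2 + 4*t - 30 changes sign at t = 3 inside [2, 5], so split the integral there.
∫[2,3] (2*t^2 + 4*t - 30) dt = -22/3; the area of that piece is 22/3.
∫[3,5] (2*t^2 + 4*t - 30) dt = 112/3.
Total area = 22/3 + 112/3 = 134/3.

134/3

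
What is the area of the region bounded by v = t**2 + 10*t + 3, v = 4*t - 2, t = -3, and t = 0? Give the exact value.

23/3

The difference (t**2 + 10*t + 3) - (4*t - 2) = t**2 + 6*t + 5 changes sign at t = -1 inside [-3, 0], so split the integral there.
∫[-3,-1] (t**2 + 6*t + 5) dt = -16/3; the area of that piece is 16/3.
∫[-1,0] (t**2 + 6*t + 5) dt = 7/3.
Total area = 16/3 + 7/3 = 23/3.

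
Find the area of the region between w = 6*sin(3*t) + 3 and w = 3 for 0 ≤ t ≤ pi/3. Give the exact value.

On [0, pi/3], (6*sin(3*t) + 3) - (3) = 6*sin(3*t) is ≥ 0 throughout, so the area is a single integral of |6*sin(3*t)|.
∫[0,pi/3] (6*sin(3*t)) dt = 4.

4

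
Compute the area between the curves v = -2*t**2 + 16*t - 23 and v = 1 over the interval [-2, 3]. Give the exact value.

110

The difference (-2*t**2 + 16*t - 23) - (1) = -2*t**2 + 16*t - 24 changes sign at t = 2 inside [-2, 3], so split the integral there.
∫[-2,2] (-2*t**2 + 16*t - 24) dt = -320/3; the area of that piece is 320/3.
∫[2,3] (-2*t**2 + 16*t - 24) dt = 10/3.
Total area = 320/3 + 10/3 = 110.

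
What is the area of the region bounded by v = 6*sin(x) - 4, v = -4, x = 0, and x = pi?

12

On [0, pi], (6*sin(x) - 4) - (-4) = 6*sin(x) is ≥ 0 throughout, so the area is a single integral of |6*sin(x)|.
∫[0,pi] (6*sin(x)) dx = 12.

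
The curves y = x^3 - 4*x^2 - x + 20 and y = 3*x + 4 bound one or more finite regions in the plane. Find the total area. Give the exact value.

Set the curves equal: x^3 - 4*x^2 - x + 20 = 3*x + 4, so x^3 - 4*x^2 - 4*x + 16 = 0, which factors as (x - 4)*(x - 2)*(x + 2) = 0. The curves meet at x = -2, 2, 4.
On [-2, 2], y = x^3 - 4*x^2 - x + 20 is on top; that piece has area ∫[-2,2] (x^3 - 4*x^2 - 4*x + 16) dx = 128/3.
On [2, 4], y = 3*x + 4 is on top; that piece has area ∫[2,4] (-(x^3 - 4*x^2 - 4*x + 16)) dx = 20/3.
Total enclosed area = 128/3 + 20/3 = 148/3.

148/3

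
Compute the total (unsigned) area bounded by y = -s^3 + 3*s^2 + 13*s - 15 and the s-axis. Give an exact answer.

The curve meets the s-axis where -s^3 + 3*s^2 + 13*s - 15 = 0, i.e. -(s - 5)*(s - 1)*(s + 3) = 0, at s = -3, 1, 5.
On [-3, 1] the curve lies below the axis; ∫[-3,1] (-s^3 + 3*s^2 + 13*s - 15) ds = -64, giving area 64.
On [1, 5] the curve lies above the axis; ∫[1,5] (-s^3 + 3*s^2 + 13*s - 15) ds = 64, giving area 64.
Total area = 64 + 64 = 128.

128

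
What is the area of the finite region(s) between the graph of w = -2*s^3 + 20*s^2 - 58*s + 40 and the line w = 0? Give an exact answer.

71/3

The curve meets the s-axis where -2*s^3 + 20*s^2 - 58*s + 40 = 0, i.e. -2*(s - 5)*(s - 4)*(s - 1) = 0, at s = 1, 4, 5.
On [1, 4] the curve lies below the axis; ∫[1,4] (-2*s^3 + 20*s^2 - 58*s + 40) ds = -45/2, giving area 45/2.
On [4, 5] the curve lies above the axis; ∫[4,5] (-2*s^3 + 20*s^2 - 58*s + 40) ds = 7/6, giving area 7/6.
Total area = 45/2 + 7/6 = 71/3.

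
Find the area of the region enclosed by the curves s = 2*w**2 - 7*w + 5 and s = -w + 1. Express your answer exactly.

Both boundary curves give s as a function of w, so integrate with respect to w. Setting them equal: 2*w**2 - 6*w + 4 = 0, i.e. 2*(w - 2)*(w - 1) = 0, so they meet at w = 1, 2.
For w in [1, 2], s = 2*w**2 - 7*w + 5 is on the left; area = ∫[1,2] (-(2*w**2 - 6*w + 4)) dw = 1/3.

1/3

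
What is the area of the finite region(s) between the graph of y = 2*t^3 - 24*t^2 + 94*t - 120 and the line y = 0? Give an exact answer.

The curve meets the t-axis where 2*t^3 - 24*t^2 + 94*t - 120 = 0, i.e. 2*(t - 5)*(t - 4)*(t - 3) = 0, at t = 3, 4, 5.
On [3, 4] the curve lies above the axis; ∫[3,4] (2*t^3 - 24*t^2 + 94*t - 120) dt = 1/2, giving area 1/2.
On [4, 5] the curve lies below the axis; ∫[4,5] (2*t^3 - 24*t^2 + 94*t - 120) dt = -1/2, giving area 1/2.
Total area = 1/2 + 1/2 = 1.

1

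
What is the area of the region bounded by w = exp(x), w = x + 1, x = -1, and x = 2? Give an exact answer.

On [-1, 2], (exp(x)) - (x + 1) = -x + exp(x) - 1 is ≥ 0 throughout, so the area is a single integral of |-x + exp(x) - 1|.
∫[-1,2] (-x + exp(x) - 1) dx = -9/2 - exp(-1) + exp(2).

-9/2 - exp(-1) + exp(2)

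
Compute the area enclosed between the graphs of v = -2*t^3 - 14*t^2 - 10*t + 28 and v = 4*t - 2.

Set the curves equal: -2*t^3 - 14*t^2 - 10*t + 28 = 4*t - 2, so -2*t^3 - 14*t^2 - 14*t + 30 = 0, which factors as -2*(t - 1)*(t + 3)*(t + 5) = 0. The curves meet at t = -5, -3, 1.
On [-5, -3], v = 4*t - 2 is on top; that piece has area ∫[-5,-3] (-(-2*t^3 - 14*t^2 - 14*t + 30)) dt = 40/3.
On [-3, 1], v = -2*t^3 - 14*t^2 - 10*t + 28 is on top; that piece has area ∫[-3,1] (-2*t^3 - 14*t^2 - 14*t + 30) dt = 256/3.
Total enclosed area = 40/3 + 256/3 = 296/3.

296/3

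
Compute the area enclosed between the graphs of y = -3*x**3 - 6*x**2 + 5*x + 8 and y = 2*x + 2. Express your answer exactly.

37/4

Set the curves equal: -3*x**3 - 6*x**2 + 5*x + 8 = 2*x + 2, so -3*x**3 - 6*x**2 + 3*x + 6 = 0, which factors as -3*(x - 1)*(x + 1)*(x + 2) = 0. The curves meet at x = -2, -1, 1.
On [-2, -1], y = 2*x + 2 is on top; that piece has area ∫[-2,-1] (-(-3*x**3 - 6*x**2 + 3*x + 6)) dx = 5/4.
On [-1, 1], y = -3*x**3 - 6*x**2 + 5*x + 8 is on top; that piece has area ∫[-1,1] (-3*x**3 - 6*x**2 + 3*x + 6) dx = 8.
Total enclosed area = 5/4 + 8 = 37/4.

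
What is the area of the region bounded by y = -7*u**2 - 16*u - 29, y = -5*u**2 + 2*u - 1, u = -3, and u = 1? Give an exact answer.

The difference (-7*u**2 - 16*u - 29) - (-5*u**2 + 2*u - 1) = -2*u**2 - 18*u - 28 changes sign at u = -2 inside [-3, 1], so split the integral there.
∫[-3,-2] (-2*u**2 - 18*u - 28) du = 13/3.
∫[-2,1] (-2*u**2 - 18*u - 28) du = -63; the area of that piece is 63.
Total area = 13/3 + 63 = 202/3.

202/3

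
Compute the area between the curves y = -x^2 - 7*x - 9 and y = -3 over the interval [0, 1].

59/6

On [0, 1], (-x^2 - 7*x - 9) - (-3) = -x^2 - 7*x - 6 is ≤ 0 throughout, so the area is a single integral of |-x^2 - 7*x - 6|.
∫[0,1] (-x^2 - 7*x - 6) dx = -59/6; the area of that piece is 59/6.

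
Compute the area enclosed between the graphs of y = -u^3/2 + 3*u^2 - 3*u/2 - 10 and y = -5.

Set the curves equal: -u^3/2 + 3*u^2 - 3*u/2 - 10 = -5, so -u^3/2 + 3*u^2 - 3*u/2 - 5 = 0, which factors as -(u - 5)*(u - 2)*(u + 1)/2 = 0. The curves meet at u = -1, 2, 5.
On [-1, 2], y = -5 is on top; that piece has area ∫[-1,2] (-(-u^3/2 + 3*u^2 - 3*u/2 - 5)) du = 81/8.
On [2, 5], y = -u^3/2 + 3*u^2 - 3*u/2 - 10 is on top; that piece has area ∫[2,5] (-u^3/2 + 3*u^2 - 3*u/2 - 5) du = 81/8.
Total enclosed area = 81/8 + 81/8 = 81/4.

81/4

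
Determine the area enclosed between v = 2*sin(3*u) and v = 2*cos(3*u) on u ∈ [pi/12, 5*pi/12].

4*sqrt(2)/3

On [pi/12, 5*pi/12], (2*sin(3*u)) - (2*cos(3*u)) = 2*sin(3*u) - 2*cos(3*u) is ≥ 0 throughout, so the area is a single integral of |2*sin(3*u) - 2*cos(3*u)|.
∫[pi/12,5*pi/12] (2*sin(3*u) - 2*cos(3*u)) du = 4*sqrt(2)/3.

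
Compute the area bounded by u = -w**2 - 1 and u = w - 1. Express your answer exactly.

Both boundary curves give u as a function of w, so integrate with respect to w. Setting them equal: -w**2 - w = 0, i.e. -w*(w + 1) = 0, so they meet at w = -1, 0.
For w in [-1, 0], u = -w**2 - 1 is on the right; area = ∫[-1,0] (-w**2 - w) dw = 1/6.

1/6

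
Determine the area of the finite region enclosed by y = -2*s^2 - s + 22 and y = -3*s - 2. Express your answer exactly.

Set the curves equal: -2*s^2 - s + 22 = -3*s - 2, so -2*s^2 + 2*s + 24 = 0, which factors as -2*(s - 4)*(s + 3) = 0. The curves meet at s = -3, 4.
On [-3, 4], y = -2*s^2 - s + 22 is on top; that piece has area ∫[-3,4] (-2*s^2 + 2*s + 24) ds = 343/3.

343/3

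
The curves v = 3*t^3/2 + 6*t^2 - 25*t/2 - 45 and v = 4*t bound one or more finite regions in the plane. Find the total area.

863/4

Set the curves equal: 3*t^3/2 + 6*t^2 - 25*t/2 - 45 = 4*t, so 3*t^3/2 + 6*t^2 - 33*t/2 - 45 = 0, which factors as 3*(t - 3)*(t + 2)*(t + 5)/2 = 0. The curves meet at t = -5, -2, 3.
On [-5, -2], v = 3*t^3/2 + 6*t^2 - 25*t/2 - 45 is on top; that piece has area ∫[-5,-2] (3*t^3/2 + 6*t^2 - 33*t/2 - 45) dt = 351/8.
On [-2, 3], v = 4*t is on top; that piece has area ∫[-2,3] (-(3*t^3/2 + 6*t^2 - 33*t/2 - 45)) dt = 1375/8.
Total enclosed area = 351/8 + 1375/8 = 863/4.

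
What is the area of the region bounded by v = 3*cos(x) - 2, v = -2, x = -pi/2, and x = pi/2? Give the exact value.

On [-pi/2, pi/2], (3*cos(x) - 2) - (-2) = 3*cos(x) is ≥ 0 throughout, so the area is a single integral of |3*cos(x)|.
∫[-pi/2,pi/2] (3*cos(x)) dx = 6.

6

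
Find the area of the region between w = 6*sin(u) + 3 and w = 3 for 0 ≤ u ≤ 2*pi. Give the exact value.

24

The difference (6*sin(u) + 3) - (3) = 6*sin(u) changes sign at u = pi inside [0, 2*pi], so split the integral there.
∫[0,pi] (6*sin(u)) du = 12.
∫[pi,2*pi] (6*sin(u)) du = -12; the area of that piece is 12.
Total area = 12 + 12 = 24.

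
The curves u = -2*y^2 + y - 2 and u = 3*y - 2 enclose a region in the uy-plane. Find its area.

Both boundary curves give u as a function of y, so integrate with respect to y. Setting them equal: -2*y^2 - 2*y = 0, i.e. -2*y*(y + 1) = 0, so they meet at y = -1, 0.
For y in [-1, 0], u = -2*y^2 + y - 2 is on the right; area = ∫[-1,0] (-2*y^2 - 2*y) dy = 1/3.

1/3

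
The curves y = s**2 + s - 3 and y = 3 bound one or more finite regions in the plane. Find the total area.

125/6

Set the curves equal: s**2 + s - 3 = 3, so s**2 + s - 6 = 0, which factors as (s - 2)*(s + 3) = 0. The curves meet at s = -3, 2.
On [-3, 2], y = 3 is on top; that piece has area ∫[-3,2] (-(s**2 + s - 6)) ds = 125/6.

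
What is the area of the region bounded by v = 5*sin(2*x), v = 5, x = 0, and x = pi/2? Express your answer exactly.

-5 + 5*pi/2

On [0, pi/2], (5*sin(2*x)) - (5) = 5*sin(2*x) - 5 is ≤ 0 throughout, so the area is a single integral of |5*sin(2*x) - 5|.
∫[0,pi/2] (5*sin(2*x) - 5) dx = 5 - 5*pi/2; the area of that piece is -5 + 5*pi/2.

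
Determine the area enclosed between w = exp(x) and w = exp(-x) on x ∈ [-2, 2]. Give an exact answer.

-4 + 2*exp(-2) + 2*exp(2)

The difference (exp(x)) - (exp(-x)) = exp(x) - exp(-x) changes sign at x = 0 inside [-2, 2], so split the integral there.
∫[-2,0] (exp(x) - exp(-x)) dx = -exp(2) - exp(-2) + 2; the area of that piece is -2 + exp(-2) + exp(2).
∫[0,2] (exp(x) - exp(-x)) dx = -2 + exp(-2) + exp(2).
Total area = (-2 + exp(-2) + exp(2)) + (-2 + exp(-2) + exp(2)) = -4 + 2*exp(-2) + 2*exp(2).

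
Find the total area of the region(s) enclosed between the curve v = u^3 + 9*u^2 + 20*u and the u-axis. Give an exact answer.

The curve meets the u-axis where u^3 + 9*u^2 + 20*u = 0, i.e. u*(u + 4)*(u + 5) = 0, at u = -5, -4, 0.
On [-5, -4] the curve lies above the axis; ∫[-5,-4] (u^3 + 9*u^2 + 20*u) du = 3/4, giving area 3/4.
On [-4, 0] the curve lies below the axis; ∫[-4,0] (u^3 + 9*u^2 + 20*u) du = -32, giving area 32.
Total area = 3/4 + 32 = 131/4.

131/4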